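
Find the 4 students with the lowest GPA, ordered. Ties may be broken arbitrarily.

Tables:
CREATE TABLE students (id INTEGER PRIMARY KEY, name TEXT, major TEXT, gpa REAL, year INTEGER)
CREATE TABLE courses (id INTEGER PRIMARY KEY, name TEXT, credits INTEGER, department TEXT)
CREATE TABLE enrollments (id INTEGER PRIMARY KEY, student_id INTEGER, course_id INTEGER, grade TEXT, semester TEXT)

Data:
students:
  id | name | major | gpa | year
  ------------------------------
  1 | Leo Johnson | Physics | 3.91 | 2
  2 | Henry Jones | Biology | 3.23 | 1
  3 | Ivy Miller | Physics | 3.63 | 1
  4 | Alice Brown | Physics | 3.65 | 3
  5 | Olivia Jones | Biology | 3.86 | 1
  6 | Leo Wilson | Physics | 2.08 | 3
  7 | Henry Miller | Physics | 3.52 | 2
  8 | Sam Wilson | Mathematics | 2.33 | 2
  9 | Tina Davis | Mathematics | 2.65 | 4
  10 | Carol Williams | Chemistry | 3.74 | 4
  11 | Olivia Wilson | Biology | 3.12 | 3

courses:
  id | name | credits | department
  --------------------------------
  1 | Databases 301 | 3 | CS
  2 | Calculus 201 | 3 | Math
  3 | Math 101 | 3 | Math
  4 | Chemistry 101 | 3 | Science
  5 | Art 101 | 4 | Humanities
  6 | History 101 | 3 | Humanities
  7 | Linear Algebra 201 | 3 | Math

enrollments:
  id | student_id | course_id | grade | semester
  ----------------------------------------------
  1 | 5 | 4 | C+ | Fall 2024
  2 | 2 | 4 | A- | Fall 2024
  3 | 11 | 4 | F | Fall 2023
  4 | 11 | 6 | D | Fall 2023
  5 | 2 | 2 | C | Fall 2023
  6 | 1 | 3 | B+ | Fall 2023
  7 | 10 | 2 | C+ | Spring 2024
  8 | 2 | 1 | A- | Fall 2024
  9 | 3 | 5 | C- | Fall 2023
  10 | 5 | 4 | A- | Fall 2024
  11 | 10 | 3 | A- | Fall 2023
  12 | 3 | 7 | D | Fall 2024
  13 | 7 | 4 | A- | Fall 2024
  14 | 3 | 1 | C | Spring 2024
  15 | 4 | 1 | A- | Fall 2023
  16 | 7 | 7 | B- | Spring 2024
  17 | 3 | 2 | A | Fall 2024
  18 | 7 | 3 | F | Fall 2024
SELECT name, gpa FROM students ORDER BY gpa ASC LIMIT 4

Execution result:
name | gpa
Leo Wilson | 2.08
Sam Wilson | 2.33
Tina Davis | 2.65
Olivia Wilson | 3.12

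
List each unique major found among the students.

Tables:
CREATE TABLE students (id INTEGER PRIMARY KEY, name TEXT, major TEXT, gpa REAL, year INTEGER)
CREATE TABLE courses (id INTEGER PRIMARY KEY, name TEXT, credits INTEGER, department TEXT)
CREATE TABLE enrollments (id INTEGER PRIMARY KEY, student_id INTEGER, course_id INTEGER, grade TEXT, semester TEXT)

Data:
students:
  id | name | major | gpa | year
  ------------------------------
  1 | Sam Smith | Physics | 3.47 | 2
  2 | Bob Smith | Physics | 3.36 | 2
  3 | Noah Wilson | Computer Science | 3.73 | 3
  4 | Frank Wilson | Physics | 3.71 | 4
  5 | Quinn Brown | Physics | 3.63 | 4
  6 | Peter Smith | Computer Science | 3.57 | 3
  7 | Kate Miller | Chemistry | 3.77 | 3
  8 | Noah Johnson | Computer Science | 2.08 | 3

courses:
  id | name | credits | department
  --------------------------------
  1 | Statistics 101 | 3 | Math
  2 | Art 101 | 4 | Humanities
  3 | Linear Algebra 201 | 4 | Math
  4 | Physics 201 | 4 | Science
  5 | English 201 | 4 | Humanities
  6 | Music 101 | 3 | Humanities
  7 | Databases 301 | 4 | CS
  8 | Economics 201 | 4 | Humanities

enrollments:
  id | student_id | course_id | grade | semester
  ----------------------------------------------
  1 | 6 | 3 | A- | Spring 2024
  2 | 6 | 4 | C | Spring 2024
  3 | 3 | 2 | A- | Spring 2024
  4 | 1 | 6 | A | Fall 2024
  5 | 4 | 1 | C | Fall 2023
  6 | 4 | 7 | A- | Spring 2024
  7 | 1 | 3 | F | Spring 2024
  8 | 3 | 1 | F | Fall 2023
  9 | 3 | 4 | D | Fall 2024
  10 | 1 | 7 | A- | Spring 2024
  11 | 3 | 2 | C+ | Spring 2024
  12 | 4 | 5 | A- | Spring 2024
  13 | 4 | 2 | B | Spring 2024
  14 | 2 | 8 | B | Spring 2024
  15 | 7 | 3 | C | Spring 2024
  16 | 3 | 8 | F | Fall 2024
SELECT DISTINCT major FROM students

Execution result:
major
Physics
Computer Science
Chemistry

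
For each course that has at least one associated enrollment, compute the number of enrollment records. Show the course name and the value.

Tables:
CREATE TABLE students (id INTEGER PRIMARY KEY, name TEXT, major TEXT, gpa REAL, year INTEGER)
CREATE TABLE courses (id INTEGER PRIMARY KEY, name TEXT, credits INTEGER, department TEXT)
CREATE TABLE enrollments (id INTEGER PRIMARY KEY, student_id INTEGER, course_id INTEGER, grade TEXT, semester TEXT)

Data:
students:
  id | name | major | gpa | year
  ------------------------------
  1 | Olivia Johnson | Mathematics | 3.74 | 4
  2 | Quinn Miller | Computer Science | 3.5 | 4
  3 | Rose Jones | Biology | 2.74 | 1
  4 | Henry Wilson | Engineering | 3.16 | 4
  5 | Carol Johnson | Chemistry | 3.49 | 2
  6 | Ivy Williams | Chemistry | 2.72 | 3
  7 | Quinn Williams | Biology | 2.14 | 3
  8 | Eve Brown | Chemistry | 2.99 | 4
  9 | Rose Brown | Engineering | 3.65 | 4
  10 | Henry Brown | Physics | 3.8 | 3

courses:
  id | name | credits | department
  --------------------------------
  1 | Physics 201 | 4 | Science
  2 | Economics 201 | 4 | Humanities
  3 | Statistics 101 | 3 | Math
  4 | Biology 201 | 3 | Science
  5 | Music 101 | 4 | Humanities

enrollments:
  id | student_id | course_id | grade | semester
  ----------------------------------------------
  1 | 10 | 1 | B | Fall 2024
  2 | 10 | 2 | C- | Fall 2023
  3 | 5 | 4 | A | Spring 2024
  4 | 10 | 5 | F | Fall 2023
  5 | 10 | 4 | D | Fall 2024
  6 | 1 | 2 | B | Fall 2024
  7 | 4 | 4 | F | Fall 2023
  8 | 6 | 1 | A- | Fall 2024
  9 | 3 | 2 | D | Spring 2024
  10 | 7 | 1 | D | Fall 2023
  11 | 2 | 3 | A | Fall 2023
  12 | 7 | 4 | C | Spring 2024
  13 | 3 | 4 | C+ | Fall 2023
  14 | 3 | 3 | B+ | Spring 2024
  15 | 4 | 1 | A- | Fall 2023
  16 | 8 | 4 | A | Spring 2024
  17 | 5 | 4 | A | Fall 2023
SELECT p.name, COUNT(*) AS n FROM enrollments c JOIN courses p ON c.course_id = p.id GROUP BY p.id, p.name

Execution result:
name | n
Physics 201 | 4
Economics 201 | 3
Statistics 101 | 2
Biology 201 | 7
Music 101 | 1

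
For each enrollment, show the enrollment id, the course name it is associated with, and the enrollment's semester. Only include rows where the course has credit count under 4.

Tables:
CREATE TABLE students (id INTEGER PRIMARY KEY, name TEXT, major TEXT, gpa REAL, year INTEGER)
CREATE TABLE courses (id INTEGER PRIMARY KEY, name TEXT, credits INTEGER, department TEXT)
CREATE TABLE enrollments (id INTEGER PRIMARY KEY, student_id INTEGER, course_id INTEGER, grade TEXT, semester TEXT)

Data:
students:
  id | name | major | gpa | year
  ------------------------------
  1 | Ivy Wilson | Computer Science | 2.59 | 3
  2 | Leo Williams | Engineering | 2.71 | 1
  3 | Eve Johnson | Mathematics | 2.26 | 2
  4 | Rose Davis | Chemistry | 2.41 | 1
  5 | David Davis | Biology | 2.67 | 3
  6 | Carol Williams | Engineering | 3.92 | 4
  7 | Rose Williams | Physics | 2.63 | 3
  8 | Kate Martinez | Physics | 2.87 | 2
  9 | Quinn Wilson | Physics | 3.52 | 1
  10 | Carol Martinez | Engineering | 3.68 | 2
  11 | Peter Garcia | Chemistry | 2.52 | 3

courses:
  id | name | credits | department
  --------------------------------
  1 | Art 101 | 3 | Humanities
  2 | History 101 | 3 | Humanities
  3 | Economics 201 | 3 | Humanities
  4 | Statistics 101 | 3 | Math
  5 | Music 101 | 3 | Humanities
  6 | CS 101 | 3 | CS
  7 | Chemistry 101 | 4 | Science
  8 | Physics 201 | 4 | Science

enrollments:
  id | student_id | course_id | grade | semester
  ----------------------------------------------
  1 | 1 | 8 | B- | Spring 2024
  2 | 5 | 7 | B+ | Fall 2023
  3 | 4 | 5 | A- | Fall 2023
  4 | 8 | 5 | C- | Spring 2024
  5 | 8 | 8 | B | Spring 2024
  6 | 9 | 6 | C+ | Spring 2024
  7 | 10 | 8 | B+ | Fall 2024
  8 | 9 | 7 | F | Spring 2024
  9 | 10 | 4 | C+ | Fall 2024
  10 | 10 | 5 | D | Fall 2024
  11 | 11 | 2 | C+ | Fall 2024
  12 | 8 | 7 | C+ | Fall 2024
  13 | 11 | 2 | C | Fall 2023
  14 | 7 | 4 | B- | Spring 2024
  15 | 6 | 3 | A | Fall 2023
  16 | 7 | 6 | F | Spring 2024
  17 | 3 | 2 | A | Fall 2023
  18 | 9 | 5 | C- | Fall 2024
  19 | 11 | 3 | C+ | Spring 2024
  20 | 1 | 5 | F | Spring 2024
SELECT c.id, p.name AS course, c.semester FROM enrollments c JOIN courses p ON c.course_id = p.id WHERE p.credits < 4

Execution result:
id | course | semester
3 | Music 101 | Fall 2023
4 | Music 101 | Spring 2024
6 | CS 101 | Spring 2024
9 | Statistics 101 | Fall 2024
10 | Music 101 | Fall 2024
11 | History 101 | Fall 2024
13 | History 101 | Fall 2023
14 | Statistics 101 | Spring 2024
15 | Economics 201 | Fall 2023
16 | CS 101 | Spring 2024
17 | History 101 | Fall 2023
18 | Music 101 | Fall 2024
19 | Economics 201 | Spring 2024
20 | Music 101 | Spring 2024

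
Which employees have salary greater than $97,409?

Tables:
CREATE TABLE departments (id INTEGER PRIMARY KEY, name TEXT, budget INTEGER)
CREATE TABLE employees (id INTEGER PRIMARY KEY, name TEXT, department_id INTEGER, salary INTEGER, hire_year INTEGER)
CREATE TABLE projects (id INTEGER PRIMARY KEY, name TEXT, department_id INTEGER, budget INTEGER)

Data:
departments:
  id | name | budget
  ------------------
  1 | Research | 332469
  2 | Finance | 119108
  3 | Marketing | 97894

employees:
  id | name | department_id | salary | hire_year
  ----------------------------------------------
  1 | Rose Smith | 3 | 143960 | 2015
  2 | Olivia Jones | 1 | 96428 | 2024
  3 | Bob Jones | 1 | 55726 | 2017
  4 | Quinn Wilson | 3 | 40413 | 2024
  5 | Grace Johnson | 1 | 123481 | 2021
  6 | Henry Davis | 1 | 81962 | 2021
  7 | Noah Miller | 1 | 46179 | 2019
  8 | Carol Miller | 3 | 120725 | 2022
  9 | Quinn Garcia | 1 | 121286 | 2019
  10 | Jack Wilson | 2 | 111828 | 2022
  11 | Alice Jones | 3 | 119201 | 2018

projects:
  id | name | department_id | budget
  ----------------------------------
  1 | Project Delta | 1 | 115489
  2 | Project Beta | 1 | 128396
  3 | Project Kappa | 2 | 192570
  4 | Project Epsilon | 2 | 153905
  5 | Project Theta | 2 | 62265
SELECT name, salary FROM employees WHERE salary > 97409

Execution result:
name | salary
Rose Smith | 143960
Grace Johnson | 123481
Carol Miller | 120725
Quinn Garcia | 121286
Jack Wilson | 111828
Alice Jones | 119201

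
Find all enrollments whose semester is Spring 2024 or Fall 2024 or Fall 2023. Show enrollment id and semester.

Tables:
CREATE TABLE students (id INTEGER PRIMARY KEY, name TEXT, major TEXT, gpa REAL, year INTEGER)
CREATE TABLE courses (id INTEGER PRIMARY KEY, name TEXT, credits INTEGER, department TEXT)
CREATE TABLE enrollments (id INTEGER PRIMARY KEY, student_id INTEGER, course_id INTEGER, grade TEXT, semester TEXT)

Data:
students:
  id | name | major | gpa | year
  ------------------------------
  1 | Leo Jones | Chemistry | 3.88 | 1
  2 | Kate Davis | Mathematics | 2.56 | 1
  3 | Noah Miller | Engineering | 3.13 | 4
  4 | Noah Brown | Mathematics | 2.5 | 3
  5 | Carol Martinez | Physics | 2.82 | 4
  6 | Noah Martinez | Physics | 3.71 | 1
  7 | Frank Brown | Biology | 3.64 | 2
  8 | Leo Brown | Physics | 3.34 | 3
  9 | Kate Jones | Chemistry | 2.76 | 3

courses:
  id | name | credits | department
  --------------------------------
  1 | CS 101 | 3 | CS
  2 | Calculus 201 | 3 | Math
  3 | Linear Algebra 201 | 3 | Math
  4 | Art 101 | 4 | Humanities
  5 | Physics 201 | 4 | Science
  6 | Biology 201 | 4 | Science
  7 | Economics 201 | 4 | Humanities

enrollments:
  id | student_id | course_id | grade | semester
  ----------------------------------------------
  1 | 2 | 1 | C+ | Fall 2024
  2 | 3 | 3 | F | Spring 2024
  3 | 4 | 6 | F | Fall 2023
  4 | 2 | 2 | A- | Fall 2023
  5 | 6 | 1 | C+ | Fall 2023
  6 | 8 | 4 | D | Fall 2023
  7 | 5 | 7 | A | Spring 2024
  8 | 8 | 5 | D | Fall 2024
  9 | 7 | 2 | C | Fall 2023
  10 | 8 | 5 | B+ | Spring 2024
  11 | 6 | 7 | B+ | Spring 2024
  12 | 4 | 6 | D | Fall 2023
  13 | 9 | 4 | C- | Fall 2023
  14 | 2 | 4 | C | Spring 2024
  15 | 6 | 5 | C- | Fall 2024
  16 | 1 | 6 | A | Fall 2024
SELECT id, semester FROM enrollments WHERE semester IN ('Spring 2024', 'Fall 2024', 'Fall 2023')

Execution result:
id | semester
1 | Fall 2024
2 | Spring 2024
3 | Fall 2023
4 | Fall 2023
5 | Fall 2023
6 | Fall 2023
7 | Spring 2024
8 | Fall 2024
9 | Fall 2023
10 | Spring 2024
11 | Spring 2024
12 | Fall 2023
13 | Fall 2023
14 | Spring 2024
15 | Fall 2024
16 | Fall 2024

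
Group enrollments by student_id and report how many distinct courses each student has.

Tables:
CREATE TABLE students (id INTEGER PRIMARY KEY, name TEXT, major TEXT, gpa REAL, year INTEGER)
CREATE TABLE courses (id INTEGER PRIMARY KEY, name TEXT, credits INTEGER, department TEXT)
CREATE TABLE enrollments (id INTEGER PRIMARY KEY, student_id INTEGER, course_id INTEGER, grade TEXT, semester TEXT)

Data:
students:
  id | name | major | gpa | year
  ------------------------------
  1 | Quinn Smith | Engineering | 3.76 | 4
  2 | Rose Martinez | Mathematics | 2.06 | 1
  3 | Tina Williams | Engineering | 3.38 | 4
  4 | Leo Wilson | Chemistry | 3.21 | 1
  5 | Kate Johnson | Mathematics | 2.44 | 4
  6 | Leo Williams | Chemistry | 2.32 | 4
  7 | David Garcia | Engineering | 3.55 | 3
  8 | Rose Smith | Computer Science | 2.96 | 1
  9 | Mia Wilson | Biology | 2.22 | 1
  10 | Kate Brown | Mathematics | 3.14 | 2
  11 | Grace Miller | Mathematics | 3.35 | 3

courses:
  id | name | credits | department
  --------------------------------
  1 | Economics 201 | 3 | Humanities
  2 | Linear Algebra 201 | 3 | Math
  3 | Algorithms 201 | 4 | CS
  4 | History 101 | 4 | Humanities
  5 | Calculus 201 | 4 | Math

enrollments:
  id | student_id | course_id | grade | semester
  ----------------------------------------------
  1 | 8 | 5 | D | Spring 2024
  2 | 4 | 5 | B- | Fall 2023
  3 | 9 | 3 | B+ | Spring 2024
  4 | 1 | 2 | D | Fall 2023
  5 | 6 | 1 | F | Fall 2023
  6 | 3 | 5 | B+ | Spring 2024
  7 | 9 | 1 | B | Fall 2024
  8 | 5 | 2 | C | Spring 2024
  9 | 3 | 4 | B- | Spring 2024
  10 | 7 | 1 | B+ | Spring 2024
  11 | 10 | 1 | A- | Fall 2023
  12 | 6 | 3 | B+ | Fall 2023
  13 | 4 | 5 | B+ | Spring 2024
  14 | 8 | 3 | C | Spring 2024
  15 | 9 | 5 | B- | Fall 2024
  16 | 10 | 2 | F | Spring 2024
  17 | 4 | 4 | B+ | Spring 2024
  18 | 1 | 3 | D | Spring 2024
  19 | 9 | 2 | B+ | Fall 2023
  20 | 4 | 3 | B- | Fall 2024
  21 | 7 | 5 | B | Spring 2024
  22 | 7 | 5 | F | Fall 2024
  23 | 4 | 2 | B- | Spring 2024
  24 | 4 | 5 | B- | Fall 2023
SELECT student_id, COUNT(DISTINCT course_id) AS distinct_course_count FROM enrollments GROUP BY student_id

Execution result:
student_id | distinct_course_count
1 | 2
3 | 2
4 | 4
5 | 1
6 | 2
7 | 2
8 | 2
9 | 4
10 | 2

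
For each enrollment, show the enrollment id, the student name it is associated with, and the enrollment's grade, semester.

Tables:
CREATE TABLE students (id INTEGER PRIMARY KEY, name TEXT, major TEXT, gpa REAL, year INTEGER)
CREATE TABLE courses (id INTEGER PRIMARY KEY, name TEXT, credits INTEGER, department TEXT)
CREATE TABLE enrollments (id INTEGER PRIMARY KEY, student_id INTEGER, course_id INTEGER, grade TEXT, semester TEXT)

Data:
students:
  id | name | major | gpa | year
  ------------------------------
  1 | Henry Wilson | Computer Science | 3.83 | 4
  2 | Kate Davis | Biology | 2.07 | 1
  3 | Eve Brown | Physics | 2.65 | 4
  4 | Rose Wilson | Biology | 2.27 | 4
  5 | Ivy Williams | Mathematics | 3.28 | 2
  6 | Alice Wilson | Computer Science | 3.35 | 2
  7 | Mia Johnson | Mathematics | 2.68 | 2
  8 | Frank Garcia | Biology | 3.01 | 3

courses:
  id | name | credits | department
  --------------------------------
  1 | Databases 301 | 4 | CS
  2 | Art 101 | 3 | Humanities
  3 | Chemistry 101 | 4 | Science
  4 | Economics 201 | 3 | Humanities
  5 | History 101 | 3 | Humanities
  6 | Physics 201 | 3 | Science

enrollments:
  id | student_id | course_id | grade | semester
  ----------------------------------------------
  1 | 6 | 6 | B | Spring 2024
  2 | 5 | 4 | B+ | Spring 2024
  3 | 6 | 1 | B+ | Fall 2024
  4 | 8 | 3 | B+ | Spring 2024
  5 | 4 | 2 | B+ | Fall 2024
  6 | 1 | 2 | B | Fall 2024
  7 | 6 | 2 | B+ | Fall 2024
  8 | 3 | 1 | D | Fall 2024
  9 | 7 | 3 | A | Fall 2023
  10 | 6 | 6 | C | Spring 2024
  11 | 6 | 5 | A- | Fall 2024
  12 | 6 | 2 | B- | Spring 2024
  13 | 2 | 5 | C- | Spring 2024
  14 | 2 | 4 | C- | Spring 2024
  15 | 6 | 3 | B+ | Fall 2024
SELECT c.id, p.name AS student, c.grade, c.semester FROM enrollments c JOIN students p ON c.student_id = p.id

Execution result:
id | student | grade | semester
1 | Alice Wilson | B | Spring 2024
2 | Ivy Williams | B+ | Spring 2024
3 | Alice Wilson | B+ | Fall 2024
4 | Frank Garcia | B+ | Spring 2024
5 | Rose Wilson | B+ | Fall 2024
6 | Henry Wilson | B | Fall 2024
7 | Alice Wilson | B+ | Fall 2024
8 | Eve Brown | D | Fall 2024
9 | Mia Johnson | A | Fall 2023
10 | Alice Wilson | C | Spring 2024
11 | Alice Wilson | A- | Fall 2024
12 | Alice Wilson | B- | Spring 2024
13 | Kate Davis | C- | Spring 2024
14 | Kate Davis | C- | Spring 2024
15 | Alice Wilson | B+ | Fall 2024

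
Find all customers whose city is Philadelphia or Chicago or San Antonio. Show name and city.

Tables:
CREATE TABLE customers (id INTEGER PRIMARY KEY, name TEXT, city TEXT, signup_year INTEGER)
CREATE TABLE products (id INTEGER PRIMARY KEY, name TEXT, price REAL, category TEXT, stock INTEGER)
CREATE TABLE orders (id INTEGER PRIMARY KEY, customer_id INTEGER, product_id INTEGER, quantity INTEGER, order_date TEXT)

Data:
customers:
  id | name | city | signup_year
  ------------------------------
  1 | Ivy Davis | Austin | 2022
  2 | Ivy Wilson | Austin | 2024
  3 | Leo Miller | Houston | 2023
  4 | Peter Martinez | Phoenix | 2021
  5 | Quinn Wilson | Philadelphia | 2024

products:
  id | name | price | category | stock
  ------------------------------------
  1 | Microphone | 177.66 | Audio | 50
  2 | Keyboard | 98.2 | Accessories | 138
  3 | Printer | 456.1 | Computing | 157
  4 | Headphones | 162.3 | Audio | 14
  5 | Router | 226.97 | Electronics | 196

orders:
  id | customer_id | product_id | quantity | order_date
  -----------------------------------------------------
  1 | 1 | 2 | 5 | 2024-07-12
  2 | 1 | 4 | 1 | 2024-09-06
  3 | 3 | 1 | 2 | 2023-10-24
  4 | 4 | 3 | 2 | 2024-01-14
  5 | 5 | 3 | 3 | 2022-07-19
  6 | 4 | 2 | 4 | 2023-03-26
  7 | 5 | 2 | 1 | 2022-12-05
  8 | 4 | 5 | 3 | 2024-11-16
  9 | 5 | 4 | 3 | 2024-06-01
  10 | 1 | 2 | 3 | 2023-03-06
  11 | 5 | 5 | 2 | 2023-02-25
SELECT name, city FROM customers WHERE city IN ('Philadelphia', 'Chicago', 'San Antonio')

Execution result:
name | city
Quinn Wilson | Philadelphia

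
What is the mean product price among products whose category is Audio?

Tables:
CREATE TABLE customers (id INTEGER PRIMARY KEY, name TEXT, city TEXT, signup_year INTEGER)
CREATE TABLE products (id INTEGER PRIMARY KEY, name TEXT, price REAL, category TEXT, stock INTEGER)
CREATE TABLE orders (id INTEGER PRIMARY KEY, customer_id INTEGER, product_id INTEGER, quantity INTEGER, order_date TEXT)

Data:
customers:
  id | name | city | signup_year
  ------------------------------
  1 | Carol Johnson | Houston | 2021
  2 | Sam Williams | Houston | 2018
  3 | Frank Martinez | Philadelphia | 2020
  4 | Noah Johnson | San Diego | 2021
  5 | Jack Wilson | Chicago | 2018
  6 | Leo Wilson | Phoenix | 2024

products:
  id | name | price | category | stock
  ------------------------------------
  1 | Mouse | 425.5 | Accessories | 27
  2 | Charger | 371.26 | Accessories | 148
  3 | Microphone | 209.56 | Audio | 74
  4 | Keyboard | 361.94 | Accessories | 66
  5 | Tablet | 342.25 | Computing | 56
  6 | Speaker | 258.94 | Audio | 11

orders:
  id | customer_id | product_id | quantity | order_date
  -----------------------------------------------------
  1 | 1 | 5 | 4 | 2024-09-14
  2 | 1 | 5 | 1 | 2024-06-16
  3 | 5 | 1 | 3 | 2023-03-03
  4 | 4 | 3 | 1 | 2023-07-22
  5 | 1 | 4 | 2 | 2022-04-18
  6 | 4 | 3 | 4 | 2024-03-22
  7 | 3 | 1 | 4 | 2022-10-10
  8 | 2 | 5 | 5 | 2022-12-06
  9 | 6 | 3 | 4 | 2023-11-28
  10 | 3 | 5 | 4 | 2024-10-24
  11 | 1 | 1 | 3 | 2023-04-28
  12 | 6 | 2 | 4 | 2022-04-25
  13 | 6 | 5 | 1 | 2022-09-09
SELECT AVG(price) FROM products WHERE category = 'Audio'

Execution result:
234.25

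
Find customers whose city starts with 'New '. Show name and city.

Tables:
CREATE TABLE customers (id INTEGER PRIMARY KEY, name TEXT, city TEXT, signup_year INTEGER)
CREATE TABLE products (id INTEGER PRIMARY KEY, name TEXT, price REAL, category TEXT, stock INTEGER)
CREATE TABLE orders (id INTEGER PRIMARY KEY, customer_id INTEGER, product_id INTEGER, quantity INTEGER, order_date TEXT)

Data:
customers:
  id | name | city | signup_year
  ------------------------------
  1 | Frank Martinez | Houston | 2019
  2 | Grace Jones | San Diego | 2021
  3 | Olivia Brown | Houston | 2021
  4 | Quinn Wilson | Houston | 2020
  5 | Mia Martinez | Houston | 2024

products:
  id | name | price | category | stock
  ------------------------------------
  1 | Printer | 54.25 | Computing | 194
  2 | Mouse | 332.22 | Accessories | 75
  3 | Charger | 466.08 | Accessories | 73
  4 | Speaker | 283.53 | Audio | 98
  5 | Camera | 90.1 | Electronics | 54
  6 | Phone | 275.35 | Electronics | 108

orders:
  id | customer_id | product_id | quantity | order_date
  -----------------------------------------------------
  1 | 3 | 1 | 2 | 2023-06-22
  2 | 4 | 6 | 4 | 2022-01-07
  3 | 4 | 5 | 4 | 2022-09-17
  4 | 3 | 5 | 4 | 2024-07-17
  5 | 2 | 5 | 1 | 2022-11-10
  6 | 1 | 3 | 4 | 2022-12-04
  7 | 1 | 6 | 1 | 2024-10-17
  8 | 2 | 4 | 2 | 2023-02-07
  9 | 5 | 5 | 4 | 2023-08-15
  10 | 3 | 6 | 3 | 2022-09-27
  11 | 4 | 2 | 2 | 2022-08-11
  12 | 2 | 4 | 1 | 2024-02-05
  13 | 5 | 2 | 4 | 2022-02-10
SELECT name, city FROM customers WHERE city LIKE 'New %'

Execution result:
(no rows)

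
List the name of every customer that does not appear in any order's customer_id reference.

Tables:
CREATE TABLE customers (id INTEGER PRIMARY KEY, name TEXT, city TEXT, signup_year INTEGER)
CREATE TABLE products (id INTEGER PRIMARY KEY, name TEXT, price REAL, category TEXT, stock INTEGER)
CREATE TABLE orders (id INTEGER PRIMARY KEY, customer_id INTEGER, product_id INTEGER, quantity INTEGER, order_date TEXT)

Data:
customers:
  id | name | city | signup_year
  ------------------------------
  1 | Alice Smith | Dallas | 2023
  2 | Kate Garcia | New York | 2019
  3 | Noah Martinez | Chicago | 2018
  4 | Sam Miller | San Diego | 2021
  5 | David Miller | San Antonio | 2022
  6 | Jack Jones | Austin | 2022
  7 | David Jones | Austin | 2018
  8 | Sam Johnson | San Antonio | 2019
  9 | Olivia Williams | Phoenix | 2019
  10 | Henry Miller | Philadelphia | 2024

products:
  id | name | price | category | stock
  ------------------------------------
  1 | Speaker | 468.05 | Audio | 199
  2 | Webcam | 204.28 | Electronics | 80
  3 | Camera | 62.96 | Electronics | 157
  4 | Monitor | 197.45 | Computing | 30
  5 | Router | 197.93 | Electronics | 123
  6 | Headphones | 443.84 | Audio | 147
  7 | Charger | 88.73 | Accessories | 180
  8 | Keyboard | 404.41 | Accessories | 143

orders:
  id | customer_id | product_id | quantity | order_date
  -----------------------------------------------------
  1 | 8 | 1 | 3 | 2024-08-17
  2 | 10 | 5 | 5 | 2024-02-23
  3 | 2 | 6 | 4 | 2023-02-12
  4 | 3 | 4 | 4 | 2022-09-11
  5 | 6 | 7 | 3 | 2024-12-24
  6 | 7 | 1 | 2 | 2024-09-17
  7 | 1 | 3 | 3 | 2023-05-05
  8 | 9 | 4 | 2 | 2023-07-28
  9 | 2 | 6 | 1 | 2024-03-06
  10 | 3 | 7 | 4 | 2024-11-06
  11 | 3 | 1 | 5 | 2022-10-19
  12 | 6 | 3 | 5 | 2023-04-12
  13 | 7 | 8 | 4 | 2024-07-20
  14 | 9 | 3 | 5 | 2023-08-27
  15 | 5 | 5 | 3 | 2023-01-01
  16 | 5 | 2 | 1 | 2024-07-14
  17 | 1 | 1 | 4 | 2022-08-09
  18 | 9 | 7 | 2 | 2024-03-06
SELECT p.name FROM customers p LEFT JOIN orders c ON c.customer_id = p.id WHERE c.id IS NULL

Execution result:
Sam Miller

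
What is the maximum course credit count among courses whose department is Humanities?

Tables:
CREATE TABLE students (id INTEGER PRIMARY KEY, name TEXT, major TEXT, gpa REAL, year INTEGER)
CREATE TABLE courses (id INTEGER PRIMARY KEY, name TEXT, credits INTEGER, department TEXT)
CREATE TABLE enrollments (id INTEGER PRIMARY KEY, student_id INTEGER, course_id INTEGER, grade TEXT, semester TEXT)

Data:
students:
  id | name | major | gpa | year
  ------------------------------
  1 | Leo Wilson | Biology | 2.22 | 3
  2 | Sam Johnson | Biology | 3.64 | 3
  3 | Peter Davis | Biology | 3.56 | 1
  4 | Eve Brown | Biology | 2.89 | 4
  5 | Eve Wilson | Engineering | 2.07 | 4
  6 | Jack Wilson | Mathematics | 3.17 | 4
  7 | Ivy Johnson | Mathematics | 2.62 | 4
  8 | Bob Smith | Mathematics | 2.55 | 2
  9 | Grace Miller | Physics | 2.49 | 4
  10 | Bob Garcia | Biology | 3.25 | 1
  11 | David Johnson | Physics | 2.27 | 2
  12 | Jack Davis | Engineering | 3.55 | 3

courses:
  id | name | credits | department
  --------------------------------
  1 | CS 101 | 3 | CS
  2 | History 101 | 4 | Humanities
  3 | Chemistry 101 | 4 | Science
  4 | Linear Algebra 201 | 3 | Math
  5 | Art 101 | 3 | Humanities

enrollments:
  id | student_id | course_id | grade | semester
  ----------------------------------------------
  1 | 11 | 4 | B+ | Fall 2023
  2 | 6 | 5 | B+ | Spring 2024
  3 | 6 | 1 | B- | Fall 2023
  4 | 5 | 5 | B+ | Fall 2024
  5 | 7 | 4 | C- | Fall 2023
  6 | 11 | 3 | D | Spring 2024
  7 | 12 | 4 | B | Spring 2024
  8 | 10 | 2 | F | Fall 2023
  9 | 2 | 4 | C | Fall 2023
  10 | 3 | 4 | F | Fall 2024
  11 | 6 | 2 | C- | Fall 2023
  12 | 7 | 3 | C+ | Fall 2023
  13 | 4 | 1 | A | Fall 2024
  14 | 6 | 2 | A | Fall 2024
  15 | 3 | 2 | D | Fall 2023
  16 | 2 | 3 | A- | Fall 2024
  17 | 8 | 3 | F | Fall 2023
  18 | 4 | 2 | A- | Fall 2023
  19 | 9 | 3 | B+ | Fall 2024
SELECT MAX(credits) FROM courses WHERE department = 'Humanities'

Execution result:
4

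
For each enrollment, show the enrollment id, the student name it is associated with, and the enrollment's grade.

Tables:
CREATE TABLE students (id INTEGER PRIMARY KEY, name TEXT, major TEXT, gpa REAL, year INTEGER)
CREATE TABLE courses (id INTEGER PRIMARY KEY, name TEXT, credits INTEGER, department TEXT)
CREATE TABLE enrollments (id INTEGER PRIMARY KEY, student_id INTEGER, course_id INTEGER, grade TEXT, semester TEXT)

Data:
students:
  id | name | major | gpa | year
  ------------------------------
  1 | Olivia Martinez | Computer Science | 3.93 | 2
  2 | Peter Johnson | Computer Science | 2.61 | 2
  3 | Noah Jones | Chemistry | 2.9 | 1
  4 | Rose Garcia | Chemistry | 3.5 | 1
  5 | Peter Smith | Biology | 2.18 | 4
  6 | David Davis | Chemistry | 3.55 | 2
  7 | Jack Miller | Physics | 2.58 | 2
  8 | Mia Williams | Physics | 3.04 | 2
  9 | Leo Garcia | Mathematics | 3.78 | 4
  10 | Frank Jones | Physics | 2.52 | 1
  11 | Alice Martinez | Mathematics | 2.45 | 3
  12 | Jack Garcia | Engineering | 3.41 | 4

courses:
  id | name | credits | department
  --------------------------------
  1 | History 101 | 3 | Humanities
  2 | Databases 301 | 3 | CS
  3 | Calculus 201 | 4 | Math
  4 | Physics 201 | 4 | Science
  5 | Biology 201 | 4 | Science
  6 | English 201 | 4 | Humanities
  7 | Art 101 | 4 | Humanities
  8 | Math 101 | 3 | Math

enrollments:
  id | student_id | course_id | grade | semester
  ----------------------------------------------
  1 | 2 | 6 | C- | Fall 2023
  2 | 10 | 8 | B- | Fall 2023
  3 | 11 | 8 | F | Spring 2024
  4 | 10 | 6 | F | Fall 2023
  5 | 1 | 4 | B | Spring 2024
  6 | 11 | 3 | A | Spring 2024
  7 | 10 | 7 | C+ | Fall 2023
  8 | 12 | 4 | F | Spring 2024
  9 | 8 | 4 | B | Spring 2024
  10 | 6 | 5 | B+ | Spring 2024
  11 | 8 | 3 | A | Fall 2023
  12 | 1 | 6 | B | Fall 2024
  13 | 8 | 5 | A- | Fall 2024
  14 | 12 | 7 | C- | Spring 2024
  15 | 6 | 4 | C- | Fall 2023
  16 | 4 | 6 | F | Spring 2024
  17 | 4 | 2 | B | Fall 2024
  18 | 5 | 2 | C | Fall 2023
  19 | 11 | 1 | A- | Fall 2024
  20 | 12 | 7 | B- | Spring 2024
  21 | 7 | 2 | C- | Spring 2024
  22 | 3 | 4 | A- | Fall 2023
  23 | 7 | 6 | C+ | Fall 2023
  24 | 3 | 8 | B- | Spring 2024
SELECT c.id, p.name AS student, c.grade FROM enrollments c JOIN students p ON c.student_id = p.id

Execution result:
id | student | grade
1 | Peter Johnson | C-
2 | Frank Jones | B-
3 | Alice Martinez | F
4 | Frank Jones | F
5 | Olivia Martinez | B
6 | Alice Martinez | A
7 | Frank Jones | C+
8 | Jack Garcia | F
9 | Mia Williams | B
10 | David Davis | B+
11 | Mia Williams | A
12 | Olivia Martinez | B
13 | Mia Williams | A-
14 | Jack Garcia | C-
15 | David Davis | C-
16 | Rose Garcia | F
17 | Rose Garcia | B
18 | Peter Smith | C
19 | Alice Martinez | A-
20 | Jack Garcia | B-
21 | Jack Miller | C-
22 | Noah Jones | A-
23 | Jack Miller | C+
24 | Noah Jones | B-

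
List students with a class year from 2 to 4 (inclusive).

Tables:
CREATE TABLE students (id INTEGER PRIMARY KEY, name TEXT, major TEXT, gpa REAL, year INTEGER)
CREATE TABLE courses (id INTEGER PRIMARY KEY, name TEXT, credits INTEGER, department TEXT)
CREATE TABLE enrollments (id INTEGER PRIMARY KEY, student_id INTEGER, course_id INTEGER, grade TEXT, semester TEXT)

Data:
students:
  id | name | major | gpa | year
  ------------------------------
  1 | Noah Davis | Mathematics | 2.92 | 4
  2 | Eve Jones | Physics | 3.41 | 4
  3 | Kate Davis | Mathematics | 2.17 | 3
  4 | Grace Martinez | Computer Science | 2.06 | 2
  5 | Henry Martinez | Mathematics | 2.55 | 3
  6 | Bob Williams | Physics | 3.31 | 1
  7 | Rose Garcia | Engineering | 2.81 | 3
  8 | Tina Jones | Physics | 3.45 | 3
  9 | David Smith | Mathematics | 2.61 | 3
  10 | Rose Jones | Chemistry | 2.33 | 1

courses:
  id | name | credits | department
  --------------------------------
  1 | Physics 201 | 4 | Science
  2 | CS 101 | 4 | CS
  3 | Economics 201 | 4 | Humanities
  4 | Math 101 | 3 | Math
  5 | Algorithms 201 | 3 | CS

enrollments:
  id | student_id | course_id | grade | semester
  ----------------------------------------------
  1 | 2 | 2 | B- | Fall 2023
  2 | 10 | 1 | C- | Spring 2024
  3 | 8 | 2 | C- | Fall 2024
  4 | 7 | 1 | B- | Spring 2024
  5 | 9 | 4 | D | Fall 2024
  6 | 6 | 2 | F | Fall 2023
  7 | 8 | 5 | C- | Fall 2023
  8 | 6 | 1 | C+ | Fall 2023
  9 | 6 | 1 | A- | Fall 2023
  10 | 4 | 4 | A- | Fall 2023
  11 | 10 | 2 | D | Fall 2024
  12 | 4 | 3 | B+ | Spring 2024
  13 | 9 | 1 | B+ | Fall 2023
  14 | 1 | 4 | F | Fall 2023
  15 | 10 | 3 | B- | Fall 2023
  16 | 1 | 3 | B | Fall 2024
SELECT name, year FROM students WHERE year BETWEEN 2 AND 4

Execution result:
name | year
Noah Davis | 4
Eve Jones | 4
Kate Davis | 3
Grace Martinez | 2
Henry Martinez | 3
Rose Garcia | 3
Tina Jones | 3
David Smith | 3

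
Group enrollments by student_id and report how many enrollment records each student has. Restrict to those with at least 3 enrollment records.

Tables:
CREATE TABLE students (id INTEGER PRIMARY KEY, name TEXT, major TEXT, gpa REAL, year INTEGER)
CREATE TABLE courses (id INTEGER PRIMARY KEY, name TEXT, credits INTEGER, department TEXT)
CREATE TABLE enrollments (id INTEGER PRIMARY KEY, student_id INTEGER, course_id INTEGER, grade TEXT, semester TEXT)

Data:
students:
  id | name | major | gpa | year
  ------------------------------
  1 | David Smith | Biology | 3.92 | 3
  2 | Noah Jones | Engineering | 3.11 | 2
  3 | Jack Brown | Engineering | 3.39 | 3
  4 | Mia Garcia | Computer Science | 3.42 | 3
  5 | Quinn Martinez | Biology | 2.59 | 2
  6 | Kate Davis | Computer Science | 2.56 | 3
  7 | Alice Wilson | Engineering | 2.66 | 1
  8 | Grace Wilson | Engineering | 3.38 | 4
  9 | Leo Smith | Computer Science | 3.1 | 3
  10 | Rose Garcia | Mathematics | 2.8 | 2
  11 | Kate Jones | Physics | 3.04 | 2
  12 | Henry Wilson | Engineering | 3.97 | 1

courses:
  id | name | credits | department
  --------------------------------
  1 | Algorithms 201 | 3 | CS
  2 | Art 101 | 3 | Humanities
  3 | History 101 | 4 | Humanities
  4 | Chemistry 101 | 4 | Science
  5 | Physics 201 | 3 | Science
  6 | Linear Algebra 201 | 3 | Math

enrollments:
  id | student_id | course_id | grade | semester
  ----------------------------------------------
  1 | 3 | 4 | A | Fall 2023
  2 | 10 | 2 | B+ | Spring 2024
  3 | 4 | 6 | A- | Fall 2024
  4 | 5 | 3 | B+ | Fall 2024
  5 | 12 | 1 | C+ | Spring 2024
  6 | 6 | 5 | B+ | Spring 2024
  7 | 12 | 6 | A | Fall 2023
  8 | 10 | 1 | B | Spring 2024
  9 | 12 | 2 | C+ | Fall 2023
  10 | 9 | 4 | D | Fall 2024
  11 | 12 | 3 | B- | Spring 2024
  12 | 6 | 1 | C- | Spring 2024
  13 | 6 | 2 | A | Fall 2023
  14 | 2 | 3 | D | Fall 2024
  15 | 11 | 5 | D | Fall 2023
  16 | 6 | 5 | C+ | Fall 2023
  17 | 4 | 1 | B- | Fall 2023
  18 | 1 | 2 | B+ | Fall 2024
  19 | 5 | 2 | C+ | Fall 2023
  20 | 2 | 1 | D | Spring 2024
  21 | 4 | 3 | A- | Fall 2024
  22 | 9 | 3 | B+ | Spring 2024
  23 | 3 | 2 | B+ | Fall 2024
SELECT student_id, COUNT(*) AS enrollment_count FROM enrollments GROUP BY student_id HAVING COUNT(*) >= 3

Execution result:
student_id | enrollment_count
4 | 3
6 | 4
12 | 4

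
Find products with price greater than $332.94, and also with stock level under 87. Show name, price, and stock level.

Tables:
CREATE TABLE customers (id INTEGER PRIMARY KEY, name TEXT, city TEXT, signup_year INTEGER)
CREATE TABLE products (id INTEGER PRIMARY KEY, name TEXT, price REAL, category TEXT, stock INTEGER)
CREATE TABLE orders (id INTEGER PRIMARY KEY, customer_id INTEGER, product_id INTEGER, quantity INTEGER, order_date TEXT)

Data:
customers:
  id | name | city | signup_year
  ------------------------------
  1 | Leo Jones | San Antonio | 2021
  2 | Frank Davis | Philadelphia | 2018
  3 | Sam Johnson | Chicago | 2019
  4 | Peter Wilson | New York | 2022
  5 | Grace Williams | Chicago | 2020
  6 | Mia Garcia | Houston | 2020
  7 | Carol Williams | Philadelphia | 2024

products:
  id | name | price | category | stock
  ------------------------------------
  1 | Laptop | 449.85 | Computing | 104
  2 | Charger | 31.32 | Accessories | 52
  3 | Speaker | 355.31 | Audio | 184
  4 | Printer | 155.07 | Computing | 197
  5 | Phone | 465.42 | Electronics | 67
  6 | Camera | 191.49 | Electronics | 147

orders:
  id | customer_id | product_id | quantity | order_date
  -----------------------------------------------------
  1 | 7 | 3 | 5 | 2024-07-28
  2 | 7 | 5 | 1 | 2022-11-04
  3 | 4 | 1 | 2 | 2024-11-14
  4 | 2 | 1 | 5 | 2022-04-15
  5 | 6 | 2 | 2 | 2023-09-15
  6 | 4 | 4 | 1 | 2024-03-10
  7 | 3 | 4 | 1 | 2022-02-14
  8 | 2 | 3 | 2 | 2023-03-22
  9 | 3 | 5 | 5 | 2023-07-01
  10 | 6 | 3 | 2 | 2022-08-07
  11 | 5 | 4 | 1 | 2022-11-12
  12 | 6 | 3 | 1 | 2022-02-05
SELECT name, price, stock FROM products WHERE price > 332.94 AND stock < 87

Execution result:
name | price | stock
Phone | 465.42 | 67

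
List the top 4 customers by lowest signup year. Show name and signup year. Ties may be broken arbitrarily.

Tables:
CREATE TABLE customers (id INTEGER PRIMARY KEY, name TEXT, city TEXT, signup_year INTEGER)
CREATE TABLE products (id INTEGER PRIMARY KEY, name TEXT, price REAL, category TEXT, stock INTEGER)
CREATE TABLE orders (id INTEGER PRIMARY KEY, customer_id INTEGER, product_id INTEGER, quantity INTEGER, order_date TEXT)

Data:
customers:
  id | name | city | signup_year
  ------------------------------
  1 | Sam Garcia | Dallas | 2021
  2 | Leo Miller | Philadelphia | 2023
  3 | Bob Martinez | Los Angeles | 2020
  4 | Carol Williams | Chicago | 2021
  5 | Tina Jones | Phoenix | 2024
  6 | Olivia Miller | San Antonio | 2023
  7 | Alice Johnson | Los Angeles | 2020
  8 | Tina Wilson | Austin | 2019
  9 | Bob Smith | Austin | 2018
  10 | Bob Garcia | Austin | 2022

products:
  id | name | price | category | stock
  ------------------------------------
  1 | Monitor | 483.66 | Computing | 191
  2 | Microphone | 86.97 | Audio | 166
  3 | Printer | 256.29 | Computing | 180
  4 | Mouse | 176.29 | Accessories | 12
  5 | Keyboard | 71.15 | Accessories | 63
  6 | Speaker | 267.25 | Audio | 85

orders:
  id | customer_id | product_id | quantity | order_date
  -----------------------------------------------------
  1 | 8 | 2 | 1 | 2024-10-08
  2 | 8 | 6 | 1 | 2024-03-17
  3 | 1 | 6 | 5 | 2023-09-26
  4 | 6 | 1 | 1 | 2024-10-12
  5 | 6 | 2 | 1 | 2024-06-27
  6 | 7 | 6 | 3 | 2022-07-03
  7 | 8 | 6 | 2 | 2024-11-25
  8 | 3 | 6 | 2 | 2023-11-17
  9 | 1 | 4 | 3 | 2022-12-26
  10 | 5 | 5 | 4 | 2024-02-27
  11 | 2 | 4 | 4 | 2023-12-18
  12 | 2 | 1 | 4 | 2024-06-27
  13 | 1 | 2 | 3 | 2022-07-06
SELECT name, signup_year FROM customers ORDER BY signup_year ASC LIMIT 4

Execution result:
name | signup_year
Bob Smith | 2018
Tina Wilson | 2019
Bob Martinez | 2020
Alice Johnson | 2020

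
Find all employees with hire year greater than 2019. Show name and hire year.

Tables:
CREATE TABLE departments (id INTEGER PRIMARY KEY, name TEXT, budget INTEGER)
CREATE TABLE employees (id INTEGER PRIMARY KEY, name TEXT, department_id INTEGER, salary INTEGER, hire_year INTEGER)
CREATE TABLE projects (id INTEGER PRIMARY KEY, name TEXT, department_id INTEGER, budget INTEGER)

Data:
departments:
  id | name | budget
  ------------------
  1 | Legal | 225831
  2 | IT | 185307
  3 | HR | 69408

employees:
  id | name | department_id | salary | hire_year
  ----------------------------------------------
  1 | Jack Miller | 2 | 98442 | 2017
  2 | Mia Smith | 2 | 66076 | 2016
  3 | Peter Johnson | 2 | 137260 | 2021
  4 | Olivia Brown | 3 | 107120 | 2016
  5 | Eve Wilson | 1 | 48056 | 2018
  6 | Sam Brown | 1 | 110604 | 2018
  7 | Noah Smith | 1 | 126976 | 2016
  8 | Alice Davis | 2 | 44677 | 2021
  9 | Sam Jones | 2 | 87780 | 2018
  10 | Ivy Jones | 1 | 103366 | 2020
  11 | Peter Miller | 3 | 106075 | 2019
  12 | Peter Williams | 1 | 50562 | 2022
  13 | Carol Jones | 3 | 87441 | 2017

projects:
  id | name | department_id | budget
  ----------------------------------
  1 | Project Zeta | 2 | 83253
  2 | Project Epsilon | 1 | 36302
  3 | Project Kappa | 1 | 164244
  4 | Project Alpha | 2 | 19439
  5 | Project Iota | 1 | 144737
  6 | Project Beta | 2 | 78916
SELECT name, hire_year FROM employees WHERE hire_year > 2019

Execution result:
name | hire_year
Peter Johnson | 2021
Alice Davis | 2021
Ivy Jones | 2020
Peter Williams | 2022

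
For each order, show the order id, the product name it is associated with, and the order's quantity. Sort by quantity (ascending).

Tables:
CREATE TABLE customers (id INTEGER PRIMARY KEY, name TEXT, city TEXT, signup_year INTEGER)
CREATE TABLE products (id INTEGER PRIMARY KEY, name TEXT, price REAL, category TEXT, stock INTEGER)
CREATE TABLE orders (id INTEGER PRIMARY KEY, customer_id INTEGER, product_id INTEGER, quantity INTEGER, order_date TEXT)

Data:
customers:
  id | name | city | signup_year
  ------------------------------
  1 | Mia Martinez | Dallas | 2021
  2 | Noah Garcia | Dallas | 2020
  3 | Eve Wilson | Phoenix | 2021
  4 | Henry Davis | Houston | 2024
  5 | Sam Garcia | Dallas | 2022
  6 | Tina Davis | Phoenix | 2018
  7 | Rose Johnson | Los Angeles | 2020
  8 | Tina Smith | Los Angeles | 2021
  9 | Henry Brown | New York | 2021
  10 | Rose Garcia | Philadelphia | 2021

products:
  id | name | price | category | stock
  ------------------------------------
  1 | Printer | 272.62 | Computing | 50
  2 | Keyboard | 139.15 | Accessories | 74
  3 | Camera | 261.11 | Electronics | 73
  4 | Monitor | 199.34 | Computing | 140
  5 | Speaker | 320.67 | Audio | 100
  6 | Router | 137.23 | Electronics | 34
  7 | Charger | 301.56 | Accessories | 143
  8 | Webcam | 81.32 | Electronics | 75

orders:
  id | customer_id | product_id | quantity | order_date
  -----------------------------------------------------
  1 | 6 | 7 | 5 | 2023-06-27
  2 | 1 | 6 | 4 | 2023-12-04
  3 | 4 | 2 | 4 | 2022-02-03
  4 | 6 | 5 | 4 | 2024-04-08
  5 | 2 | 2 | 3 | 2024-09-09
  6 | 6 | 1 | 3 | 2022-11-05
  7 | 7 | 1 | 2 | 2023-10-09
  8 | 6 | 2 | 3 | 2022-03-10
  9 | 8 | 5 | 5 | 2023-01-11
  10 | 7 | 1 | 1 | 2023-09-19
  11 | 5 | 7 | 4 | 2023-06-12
SELECT c.id, p.name AS product, c.quantity FROM orders c JOIN products p ON c.product_id = p.id ORDER BY c.quantity ASC

Execution result:
id | product | quantity
10 | Printer | 1
7 | Printer | 2
5 | Keyboard | 3
6 | Printer | 3
8 | Keyboard | 3
2 | Router | 4
3 | Keyboard | 4
4 | Speaker | 4
11 | Charger | 4
1 | Charger | 5
9 | Speaker | 5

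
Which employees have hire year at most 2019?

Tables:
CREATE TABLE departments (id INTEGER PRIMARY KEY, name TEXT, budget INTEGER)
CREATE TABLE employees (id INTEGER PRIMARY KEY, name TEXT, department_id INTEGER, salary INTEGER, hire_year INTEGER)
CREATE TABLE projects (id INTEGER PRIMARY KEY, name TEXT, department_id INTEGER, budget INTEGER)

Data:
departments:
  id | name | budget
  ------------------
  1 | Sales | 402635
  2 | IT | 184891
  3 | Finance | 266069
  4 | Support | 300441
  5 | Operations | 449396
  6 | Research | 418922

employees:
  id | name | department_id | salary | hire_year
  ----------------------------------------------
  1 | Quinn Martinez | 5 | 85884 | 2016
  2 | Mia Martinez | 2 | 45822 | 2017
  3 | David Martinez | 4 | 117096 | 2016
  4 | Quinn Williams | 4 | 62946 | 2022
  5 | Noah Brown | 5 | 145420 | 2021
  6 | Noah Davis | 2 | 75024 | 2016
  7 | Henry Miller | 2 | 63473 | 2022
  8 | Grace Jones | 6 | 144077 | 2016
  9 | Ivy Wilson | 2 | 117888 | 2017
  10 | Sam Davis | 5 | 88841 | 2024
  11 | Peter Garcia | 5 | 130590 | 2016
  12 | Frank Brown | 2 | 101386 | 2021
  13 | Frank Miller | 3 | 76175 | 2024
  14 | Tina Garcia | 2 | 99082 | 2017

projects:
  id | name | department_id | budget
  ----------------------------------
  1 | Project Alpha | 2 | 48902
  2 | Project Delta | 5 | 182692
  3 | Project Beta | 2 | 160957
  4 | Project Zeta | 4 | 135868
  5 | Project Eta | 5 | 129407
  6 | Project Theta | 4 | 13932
SELECT name, hire_year FROM employees WHERE hire_year <= 2019

Execution result:
name | hire_year
Quinn Martinez | 2016
Mia Martinez | 2017
David Martinez | 2016
Noah Davis | 2016
Grace Jones | 2016
Ivy Wilson | 2017
Peter Garcia | 2016
Tina Garcia | 2017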